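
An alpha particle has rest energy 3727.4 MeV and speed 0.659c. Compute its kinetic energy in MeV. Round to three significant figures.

γ = 1/√(1 − β²) = 1/√(1 − 0.434281) = 1/√0.565719 = 1/0.752143 = 1.32953.
Kinetic energy: K = (γ − 1)mc² = (1.32953 − 1) × 3727.4 MeV = 0.32953 × 3727.4 = 1230 MeV.

1230 MeV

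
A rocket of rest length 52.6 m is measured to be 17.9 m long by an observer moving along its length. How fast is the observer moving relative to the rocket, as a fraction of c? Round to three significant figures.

Length contraction gives γ = L₀/L = 52.6/17.9 = 2.9385.
β = √(1 − 1/γ²) = √0.884189 = 0.940.

0.940c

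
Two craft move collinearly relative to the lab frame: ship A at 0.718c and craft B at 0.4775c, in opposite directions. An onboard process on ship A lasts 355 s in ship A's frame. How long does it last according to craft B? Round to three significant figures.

779 s

Transform ship A's velocity into craft B's frame: (0.718 + 0.4775)/(1 + 0.718·0.4775) = 1.1955/1.342845, so the relative speed is 0.89027c.
γ for this relative speed: γ = 1/√(1 − 0.792581) = 2.1957.
Ship A's interval is proper; time dilation gives Δt_B = γΔτ = 2.1957 × 355 s = 779 s.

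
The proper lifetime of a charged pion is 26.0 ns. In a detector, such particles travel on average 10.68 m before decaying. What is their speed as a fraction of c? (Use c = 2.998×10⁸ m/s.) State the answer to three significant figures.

Lab distance = (lab lifetime)·v = γτ·βc, so βγ = d/(cτ) = 10.68/(2.998×10⁸ × 2.600×10^-8) = 1.3701.
With βγ = 1.3701: γ² = 1 + (βγ)² = 2.87717, and β = (βγ)/γ = 1.3701/1.69622 = 0.808.

0.808c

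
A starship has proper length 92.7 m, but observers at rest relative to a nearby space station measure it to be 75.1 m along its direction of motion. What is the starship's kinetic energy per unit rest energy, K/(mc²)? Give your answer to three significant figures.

From L = L₀/γ: γ = 92.7/75.1 = 1.23435.
Since K = (γ−1)mc², K/(mc²) = 1.23435 − 1 = 0.234.

0.234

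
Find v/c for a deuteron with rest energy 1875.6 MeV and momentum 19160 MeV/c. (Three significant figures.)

pc/(mc²) = 19160/1875.6 = 10.215 = βγ = β/√(1−β²).
So β² = x²/(1 + x²) with x = 10.215: x² = 104.346, β² = 104.346/105.346 = 0.990507, β = 0.995.

0.995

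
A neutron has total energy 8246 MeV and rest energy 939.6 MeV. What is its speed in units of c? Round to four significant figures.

0.9935c

γ = E/(mc²) = 8246/939.6 = 8.7761.
β = √(1 − 1/γ²) = √(1 − 0.0129837) = √0.9870163 = 0.9935.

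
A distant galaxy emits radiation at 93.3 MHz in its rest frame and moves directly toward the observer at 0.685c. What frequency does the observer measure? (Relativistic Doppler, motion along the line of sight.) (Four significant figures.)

Relativistic Doppler (source moving toward): f_obs = f_src · √((1+β)/(1−β)).
With β = 0.685: factor = √(1.685/0.315) = 2.3128.
f_obs = 93.3 × 2.3128 = 215.8 MHz.

215.8 MHz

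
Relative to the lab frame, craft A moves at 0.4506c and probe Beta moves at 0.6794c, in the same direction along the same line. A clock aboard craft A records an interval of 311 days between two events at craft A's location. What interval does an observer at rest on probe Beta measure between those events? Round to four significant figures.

Speed of craft A in probe Beta's frame: u = (v_A − v_B)/(1 − v_A v_B/c²) = (0.4506 − 0.6794)/(1 − 0.4506×0.6794) = −0.2288/0.69386236 = −0.32975; |u| = 0.32975c.
At |u| = 0.32975c, γ = (1 − 0.108735)^(−1/2) = 1.0592.
Craft A's interval is proper; time dilation gives Δt_B = γΔτ = 1.0592 × 311 days = 329.4 days.

329.4 days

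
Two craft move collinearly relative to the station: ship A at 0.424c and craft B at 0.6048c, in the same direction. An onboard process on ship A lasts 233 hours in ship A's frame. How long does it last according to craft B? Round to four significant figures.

240.2 hours

Transform ship A's velocity into craft B's frame: (0.424 − 0.6048)/(1 − 0.424·0.6048) = −0.1808/0.7435648, so the relative speed is 0.24315c.
At |u| = 0.24315c, γ = (1 − 0.0591219)^(−1/2) = 1.0309.
The clock on ship A records proper time, so craft B measures Δt = γΔτ = 1.0309 × 233 = 240.2 hours.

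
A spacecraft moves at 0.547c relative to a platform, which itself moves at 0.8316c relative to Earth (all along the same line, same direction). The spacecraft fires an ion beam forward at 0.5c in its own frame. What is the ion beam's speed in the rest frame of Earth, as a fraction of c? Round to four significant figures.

0.9822c

Compose velocities in two stages. Stage 1 (into S'): u₁ = (0.5+0.547)/(1+0.5×0.547) = 0.82214.
Stage 2 (into S): u = (0.82214+0.8316)/(1+0.82214×0.8316) = 0.98221, so the speed is 0.9822c.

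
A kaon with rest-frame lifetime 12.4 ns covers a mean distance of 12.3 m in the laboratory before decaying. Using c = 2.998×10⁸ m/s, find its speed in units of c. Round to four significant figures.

0.9572c

d = βγcτ ⇒ βγ = d/(cτ) = 12.30 m / (3.71752 m) = 3.3087.
β = (βγ)/√(1+(βγ)²) = 3.3087/√11.9475 = 0.9572.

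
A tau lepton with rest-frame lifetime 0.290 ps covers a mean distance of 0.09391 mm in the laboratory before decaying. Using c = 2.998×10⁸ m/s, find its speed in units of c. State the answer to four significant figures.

Let x = d/(cτ) = 9.391×10^-5 m / (2.998×10⁸ m/s × 2.900×10^-13 s) = 1.0801. Since d = βγcτ, x = βγ = β/√(1−β²).
Solving: β² = x²/(1+x²) = 1.16662/2.16662 = 0.538452, so β = 0.7338.

0.7338c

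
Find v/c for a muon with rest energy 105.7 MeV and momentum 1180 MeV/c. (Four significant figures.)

0.9960

βγ = pc/(mc²) = 1180/105.7 = 11.164.
Since γ² = 1 + (βγ)² = 125.635, γ = √125.635 = 11.2087, and β = (βγ)/γ = 11.164/11.2087 = 0.9960.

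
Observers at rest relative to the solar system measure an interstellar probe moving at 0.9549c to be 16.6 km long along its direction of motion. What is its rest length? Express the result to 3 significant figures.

Lorentz factor: γ = (1 − 0.91183401)^(−1/2) = 3.3678.
Proper length: L₀ = γ·L = 3.3678 × 16.6 = 55.9 km.

55.9 km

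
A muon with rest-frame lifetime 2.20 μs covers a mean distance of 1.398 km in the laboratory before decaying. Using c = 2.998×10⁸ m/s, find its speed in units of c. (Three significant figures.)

0.904c

Lab distance = (lab lifetime)·v = γτ·βc, so βγ = d/(cτ) = 1398/(2.998×10⁸ × 2.200×10^-6) = 2.1196.
With βγ = 2.1196: γ² = 1 + (βγ)² = 5.4927, and β = (βγ)/γ = 2.1196/2.34365 = 0.904.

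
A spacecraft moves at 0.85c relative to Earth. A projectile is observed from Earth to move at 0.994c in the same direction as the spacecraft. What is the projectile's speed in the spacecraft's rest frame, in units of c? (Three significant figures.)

0.928c

Transform to the spacecraft's frame: u' = (u − v)/(1 − uv/c²).
u' = (0.994 − 0.85)/(1 − 0.994×0.85) = 0.144/0.1551 = 0.92843.
Speed in the spacecraft's frame: 0.928c (in the same direction).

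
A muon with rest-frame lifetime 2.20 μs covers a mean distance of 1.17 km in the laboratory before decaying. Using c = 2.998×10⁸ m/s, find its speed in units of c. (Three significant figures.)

Lab distance = (lab lifetime)·v = γτ·βc, so βγ = d/(cτ) = 1170/(2.998×10⁸ × 2.200×10^-6) = 1.7739.
With βγ = 1.7739: γ² = 1 + (βγ)² = 4.14672, and β = (βγ)/γ = 1.7739/2.03635 = 0.871.

0.871c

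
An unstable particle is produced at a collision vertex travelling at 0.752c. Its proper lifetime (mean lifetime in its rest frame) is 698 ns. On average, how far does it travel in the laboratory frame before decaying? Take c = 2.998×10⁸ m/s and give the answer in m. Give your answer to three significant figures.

239 m

γ = 1/√(1 − β²) = 1/√(1 − 0.565504) = 1/√0.434496 = 1/0.659163 = 1.5171.
Lab-frame lifetime: Δt = γτ = 1.5171 × 698 ns = 1058.9 ns.
Distance: d = vΔt = 0.752 × 2.998×10⁸ m/s × 1.0589×10^-6 s = 239 m.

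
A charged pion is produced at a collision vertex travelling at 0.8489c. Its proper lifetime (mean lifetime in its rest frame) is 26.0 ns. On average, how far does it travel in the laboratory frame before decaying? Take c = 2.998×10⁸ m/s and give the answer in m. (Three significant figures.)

12.5 m

Lorentz factor: γ = (1 − 0.72063121)^(−1/2) = 1.892.
Lab-frame lifetime: Δt = γτ = 1.892 × 26.0 ns = 49.192 ns.
Distance: d = vΔt = 0.8489 × 2.998×10⁸ m/s × 4.9192×10^-8 s = 12.5 m.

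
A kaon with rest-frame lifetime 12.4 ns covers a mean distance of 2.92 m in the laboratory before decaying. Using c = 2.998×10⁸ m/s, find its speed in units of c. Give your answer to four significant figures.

0.6177c

Let x = d/(cτ) = 2.920 m / (2.998×10⁸ m/s × 1.240×10^-8 s) = 0.78547. Since d = βγcτ, x = βγ = β/√(1−β²).
Solving: β² = x²/(1+x²) = 0.616963/1.616963 = 0.381557, so β = 0.6177.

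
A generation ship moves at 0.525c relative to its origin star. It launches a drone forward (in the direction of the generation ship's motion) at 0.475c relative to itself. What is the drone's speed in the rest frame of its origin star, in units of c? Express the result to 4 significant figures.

0.8004c

In units of c, u = (u' + v)/(1 + u'v) with u' = 0.475 and v = 0.525.
Numerator: 0.475 + 0.525 = 1. Denominator: 1 + (0.475)(0.525) = 1.249375.
u = 1/1.249375 = 0.8004, so the speed is 0.8004c.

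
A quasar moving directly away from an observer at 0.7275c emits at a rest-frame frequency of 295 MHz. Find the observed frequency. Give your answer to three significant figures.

117 MHz

Relativistic Doppler (source moving away): f_obs = f_src · √((1−β)/(1+β)).
With β = 0.7275: factor = √(0.2725/1.7275) = 0.39717.
f_obs = 295 × 0.39717 = 117 MHz.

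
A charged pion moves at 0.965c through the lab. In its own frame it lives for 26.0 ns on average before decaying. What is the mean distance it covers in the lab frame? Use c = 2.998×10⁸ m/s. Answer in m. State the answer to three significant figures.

Lorentz factor: γ = (1 − 0.931225)^(−1/2) = 3.8132.
Lab-frame lifetime: Δt = γτ = 3.8132 × 26.0 ns = 99.143 ns.
Distance: d = vΔt = 0.965 × 2.998×10⁸ m/s × 9.9143×10^-8 s = 28.7 m.

28.7 m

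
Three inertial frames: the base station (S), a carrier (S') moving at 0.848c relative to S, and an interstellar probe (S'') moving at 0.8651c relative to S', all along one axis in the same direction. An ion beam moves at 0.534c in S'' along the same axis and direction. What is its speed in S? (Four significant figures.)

First combine the ion beam and interstellar probe (S''→S'): u₁ = (0.534 + 0.8651)/(1 + 0.534×0.8651) = 1.3991/1.4619634 = 0.957.
Then combine with the carrier (S'→S): u = (0.957 + 0.848)/(1 + 0.957×0.848) = 1.805/1.811536 = 0.99639.

0.9964c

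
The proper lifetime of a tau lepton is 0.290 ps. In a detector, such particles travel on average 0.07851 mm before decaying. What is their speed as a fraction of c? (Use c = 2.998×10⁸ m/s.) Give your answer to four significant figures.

Let x = d/(cτ) = 7.851×10^-5 m / (2.998×10⁸ m/s × 2.900×10^-13 s) = 0.90302. Since d = βγcτ, x = βγ = β/√(1−β²).
Solving: β² = x²/(1+x²) = 0.815445/1.815445 = 0.449171, so β = 0.6702.

0.6702c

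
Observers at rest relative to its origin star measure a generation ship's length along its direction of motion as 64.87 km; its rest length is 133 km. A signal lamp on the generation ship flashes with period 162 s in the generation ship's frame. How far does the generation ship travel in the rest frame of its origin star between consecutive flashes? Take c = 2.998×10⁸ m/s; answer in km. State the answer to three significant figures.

From L = L₀/γ: γ = 133/64.87 = 2.05025.
β = √(1 − 1/γ²) = 0.87299. Lab-frame period = γτ = 2.05025×162 s = 332.14 s. Distance = βc × γτ = 0.87299 × 2.998×10⁸ m/s × 332.14 s = 8.6928×10^10 m = 8.69×10^7 km.

8.69×10^7 km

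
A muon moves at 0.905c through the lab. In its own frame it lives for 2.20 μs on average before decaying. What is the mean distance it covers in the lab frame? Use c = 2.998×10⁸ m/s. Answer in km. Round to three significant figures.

1.40 km

γ = 1/√(1 − β²) = 1/√(1 − 0.819025) = 1/√0.180975 = 1/0.425412 = 2.3507.
Lab-frame lifetime: Δt = γτ = 2.3507 × 2.20 μs = 5.1715 μs.
Distance: d = vΔt = 0.905 × 2.998×10⁸ m/s × 5.1715×10^-6 s = 1400 m = 1.40 km.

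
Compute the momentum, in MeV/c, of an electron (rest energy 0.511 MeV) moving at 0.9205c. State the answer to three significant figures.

With β = 0.9205, γ = 1/√(1 − 0.9205²) = 1/√0.15267975 = 2.5592.
Momentum: p = γβ·mc = 2.5592 × 0.9205 × 0.511 MeV/c = 1.20 MeV/c.

1.20 MeV/c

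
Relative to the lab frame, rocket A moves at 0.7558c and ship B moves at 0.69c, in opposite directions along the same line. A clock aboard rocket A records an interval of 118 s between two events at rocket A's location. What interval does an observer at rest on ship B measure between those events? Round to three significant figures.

Speed of rocket A in ship B's frame: u = (v_A + v_B)/(1 + v_A v_B/c²) = (0.7558 + 0.69)/(1 + 0.7558×0.69) = 1.4458/1.521502 = 0.95025; |u| = 0.95025c.
At |u| = 0.95025c, γ = (1 − 0.902975)^(−1/2) = 3.2104.
The clock on rocket A records proper time, so ship B measures Δt = γΔτ = 3.2104 × 118 = 379 s.

379 s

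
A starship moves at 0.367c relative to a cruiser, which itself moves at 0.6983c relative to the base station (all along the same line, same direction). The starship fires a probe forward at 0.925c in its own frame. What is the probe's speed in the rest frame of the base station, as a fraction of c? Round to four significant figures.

Apply u = (u'+v)/(1+u'v) twice. Probe in the cruiser frame: (0.925+0.367)/(1+0.925·0.367) = 1.292/1.339475 = 0.96456c.
That velocity, transformed to the rest frame of the base station: (0.96456+0.6983)/(1+0.96456·0.6983) = 1.66286/1.673552248 = 0.99361c.

0.9936c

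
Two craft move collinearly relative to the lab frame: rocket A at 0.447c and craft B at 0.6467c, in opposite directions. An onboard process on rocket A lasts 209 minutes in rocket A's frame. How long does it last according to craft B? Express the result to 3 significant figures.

395 minutes

The velocity of rocket A relative to craft B is (0.447 + 0.6467)c / (1 + 0.447×0.6467) = 0.84844c; relative speed 0.84844c.
γ for this relative speed: γ = 1/√(1 − 0.71985) = 1.8893.
Rocket A's interval is proper; time dilation gives Δt_B = γΔτ = 1.8893 × 209 minutes = 395 minutes.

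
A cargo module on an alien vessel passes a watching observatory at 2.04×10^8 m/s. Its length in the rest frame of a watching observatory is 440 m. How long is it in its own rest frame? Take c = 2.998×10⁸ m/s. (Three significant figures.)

β = v/c = (2.04×10^8 m/s)/(2.998×10⁸ m/s) = 0.680454.
γ = 1/√(1 − β²) = 1/√(1 − 0.4630176) = 1/√0.5369824 = 1/0.732791 = 1.3646.
Proper length: L₀ = γ·L = 1.3646 × 440 = 600 m.

600 m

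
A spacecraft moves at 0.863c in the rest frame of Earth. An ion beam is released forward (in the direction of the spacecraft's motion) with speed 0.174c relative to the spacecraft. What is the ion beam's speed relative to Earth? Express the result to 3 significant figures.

0.902c

Relativistic velocity addition: u = (u' + v)/(1 + u'v/c²), with u' = 0.174c and v = 0.863c.
Numerator: 0.174 + 0.863 = 1.037. Denominator: 1 + (0.174)(0.863) = 1.150162.
u = 1.037/1.150162 = 0.90161, so the speed is 0.902c.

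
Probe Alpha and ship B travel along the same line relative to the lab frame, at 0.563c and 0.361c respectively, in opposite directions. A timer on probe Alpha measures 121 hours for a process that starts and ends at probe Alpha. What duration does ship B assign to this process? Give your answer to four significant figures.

188.9 hours

Transform probe Alpha's velocity into ship B's frame: (0.563 + 0.361)/(1 + 0.563·0.361) = 0.924/1.203243, so the relative speed is 0.76792c.
At |u| = 0.76792c, γ = (1 − 0.589701)^(−1/2) = 1.5612.
Probe Alpha's interval is proper; time dilation gives Δt_B = γΔτ = 1.5612 × 121 hours = 188.9 hours.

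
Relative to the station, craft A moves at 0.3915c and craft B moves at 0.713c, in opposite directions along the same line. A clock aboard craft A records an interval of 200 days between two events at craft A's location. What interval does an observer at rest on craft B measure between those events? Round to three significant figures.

The velocity of craft A relative to craft B is (0.3915 + 0.713)c / (1 + 0.3915×0.713) = 0.86347c; relative speed 0.86347c.
γ for this relative speed: γ = 1/√(1 − 0.74558) = 1.9826.
The clock on craft A records proper time, so craft B measures Δt = γΔτ = 1.9826 × 200 = 397 days.

397 days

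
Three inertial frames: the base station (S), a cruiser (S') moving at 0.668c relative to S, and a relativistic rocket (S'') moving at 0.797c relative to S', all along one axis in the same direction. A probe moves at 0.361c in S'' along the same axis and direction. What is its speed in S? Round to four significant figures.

First combine the probe and relativistic rocket (S''→S'): u₁ = (0.361 + 0.797)/(1 + 0.361×0.797) = 1.158/1.287717 = 0.89927.
Then combine with the cruiser (S'→S): u = (0.89927 + 0.668)/(1 + 0.89927×0.668) = 1.56727/1.60071236 = 0.97911.

0.9791c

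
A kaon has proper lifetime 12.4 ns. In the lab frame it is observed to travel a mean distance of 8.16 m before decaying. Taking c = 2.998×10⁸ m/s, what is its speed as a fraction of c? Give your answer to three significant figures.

0.910c

Let x = d/(cτ) = 8.160 m / (2.998×10⁸ m/s × 1.240×10^-8 s) = 2.195. Since d = βγcτ, x = βγ = β/√(1−β²).
Solving: β² = x²/(1+x²) = 4.81802/5.81802 = 0.82812, so β = 0.910.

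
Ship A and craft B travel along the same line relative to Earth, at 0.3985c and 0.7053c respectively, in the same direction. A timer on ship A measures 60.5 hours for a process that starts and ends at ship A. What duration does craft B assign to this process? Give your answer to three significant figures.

The velocity of ship A relative to craft B is (0.3985 − 0.7053)c / (1 − 0.3985×0.7053) = −0.42674c; relative speed 0.42674c.
At |u| = 0.42674c, γ = (1 − 0.182107)^(−1/2) = 1.1057.
Ship A's interval is proper; time dilation gives Δt_B = γΔτ = 1.1057 × 60.5 hours = 66.9 hours.

66.9 hours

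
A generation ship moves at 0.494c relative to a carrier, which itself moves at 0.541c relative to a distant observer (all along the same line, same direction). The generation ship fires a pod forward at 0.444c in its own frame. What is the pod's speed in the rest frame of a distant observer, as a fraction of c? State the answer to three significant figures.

0.925c

First combine the pod and generation ship (S''→S'): u₁ = (0.444 + 0.494)/(1 + 0.444×0.494) = 0.938/1.219336 = 0.76927.
Then combine with the carrier (S'→S): u = (0.76927 + 0.541)/(1 + 0.76927×0.541) = 1.31027/1.41617507 = 0.92522.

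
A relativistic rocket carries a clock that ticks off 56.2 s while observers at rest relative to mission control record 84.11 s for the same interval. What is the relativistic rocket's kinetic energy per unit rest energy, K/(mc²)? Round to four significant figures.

0.4966

γ = Δt/Δτ = 84.11/56.2 = 1.49662.
K/(mc²) = γ − 1 = 1.49662 − 1 = 0.4966.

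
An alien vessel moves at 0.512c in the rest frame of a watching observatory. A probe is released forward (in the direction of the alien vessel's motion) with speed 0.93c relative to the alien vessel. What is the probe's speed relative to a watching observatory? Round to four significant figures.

In units of c, u = (u' + v)/(1 + u'v) with u' = 0.93 and v = 0.512.
Numerator: 0.93 + 0.512 = 1.442. Denominator: 1 + (0.93)(0.512) = 1.47616.
u = 1.442/1.47616 = 0.97686, so the speed is 0.9769c.

0.9769c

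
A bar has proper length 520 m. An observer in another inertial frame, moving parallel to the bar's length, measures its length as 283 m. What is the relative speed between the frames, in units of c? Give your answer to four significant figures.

0.8389c

Length contraction gives γ = L₀/L = 520/283 = 1.8375.
β = √(1 − 1/γ²) = √0.703827 = 0.8389.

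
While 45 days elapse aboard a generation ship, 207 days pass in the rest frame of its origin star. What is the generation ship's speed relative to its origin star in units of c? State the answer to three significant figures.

γ = Δt/Δτ = 207/45 = 4.6.
β = √(1 − 1/γ²) = √(1 − 0.047259) = √0.952741 = 0.976.

0.976c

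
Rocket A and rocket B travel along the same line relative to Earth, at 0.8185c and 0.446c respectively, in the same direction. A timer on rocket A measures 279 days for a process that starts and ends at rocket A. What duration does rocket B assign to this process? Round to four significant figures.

344.5 days

Transform rocket A's velocity into rocket B's frame: (0.8185 − 0.446)/(1 − 0.8185·0.446) = 0.3725/0.634949, so the relative speed is 0.58666c.
γ for this relative speed: γ = 1/√(1 − 0.34417) = 1.2348.
Rocket A's interval is proper; time dilation gives Δt_B = γΔτ = 1.2348 × 279 days = 344.5 days.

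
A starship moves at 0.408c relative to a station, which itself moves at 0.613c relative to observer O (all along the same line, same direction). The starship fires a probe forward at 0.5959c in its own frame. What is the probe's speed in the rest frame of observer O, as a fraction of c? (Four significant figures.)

First combine the probe and starship (S''→S'): u₁ = (0.5959 + 0.408)/(1 + 0.5959×0.408) = 1.0039/1.2431272 = 0.80756.
Then combine with the station (S'→S): u = (0.80756 + 0.613)/(1 + 0.80756×0.613) = 1.42056/1.49503428 = 0.95019.

0.9502c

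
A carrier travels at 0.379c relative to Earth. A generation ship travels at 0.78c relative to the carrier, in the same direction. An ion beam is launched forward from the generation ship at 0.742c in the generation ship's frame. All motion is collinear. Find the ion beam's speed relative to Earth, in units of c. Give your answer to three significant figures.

Compose velocities in two stages. Stage 1 (into S'): u₁ = (0.742+0.78)/(1+0.742×0.78) = 0.96405.
Stage 2 (into S): u = (0.96405+0.379)/(1+0.96405×0.379) = 0.98365, so the speed is 0.984c.

0.984c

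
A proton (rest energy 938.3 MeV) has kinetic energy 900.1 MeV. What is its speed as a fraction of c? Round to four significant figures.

K = (γ−1)mc², so γ = 1 + 900.1/938.3 = 1.9593.
Then v/c = √(1 − γ⁻²) = √(1 − 0.260494) = √0.739506 = 0.8599.

0.8599c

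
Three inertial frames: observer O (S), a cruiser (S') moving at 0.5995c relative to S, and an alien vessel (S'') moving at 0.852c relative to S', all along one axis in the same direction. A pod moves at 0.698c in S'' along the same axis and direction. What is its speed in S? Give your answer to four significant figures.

First combine the pod and alien vessel (S''→S'): u₁ = (0.698 + 0.852)/(1 + 0.698×0.852) = 1.55/1.594696 = 0.97197.
Then combine with the cruiser (S'→S): u = (0.97197 + 0.5995)/(1 + 0.97197×0.5995) = 1.57147/1.582696015 = 0.99291.

0.9929c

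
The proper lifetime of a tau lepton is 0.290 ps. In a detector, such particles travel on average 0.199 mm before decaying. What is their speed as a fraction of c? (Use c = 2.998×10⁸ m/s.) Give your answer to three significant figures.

d = βγcτ ⇒ βγ = d/(cτ) = 1.990×10^-4 m / (8.6942×10^-5 m) = 2.2889.
β = (βγ)/√(1+(βγ)²) = 2.2889/√6.23906 = 0.916.

0.916c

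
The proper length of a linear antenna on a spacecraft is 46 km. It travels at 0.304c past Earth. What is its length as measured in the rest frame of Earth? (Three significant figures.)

43.8 km

With β = 0.304, γ = 1/√(1 − 0.304²) = 1/√0.907584 = 1.0497.
Along the direction of motion the measured length is L₀/γ = 46/1.0497 = 43.8 km.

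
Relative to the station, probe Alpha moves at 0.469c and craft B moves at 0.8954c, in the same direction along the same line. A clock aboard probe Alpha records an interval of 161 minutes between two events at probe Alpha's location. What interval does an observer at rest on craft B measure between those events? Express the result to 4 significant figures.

237.5 minutes

The velocity of probe Alpha relative to craft B is (0.469 − 0.8954)c / (1 − 0.469×0.8954) = −0.7351c; relative speed 0.7351c.
At |u| = 0.7351c, γ = (1 − 0.540372)^(−1/2) = 1.475.
Probe Alpha's interval is proper; time dilation gives Δt_B = γΔτ = 1.475 × 161 minutes = 237.5 minutes.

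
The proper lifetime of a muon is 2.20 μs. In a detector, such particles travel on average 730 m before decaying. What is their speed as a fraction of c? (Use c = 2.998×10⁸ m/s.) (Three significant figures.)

0.742c

d = βγcτ ⇒ βγ = d/(cτ) = 730.0 m / (659.56 m) = 1.1068.
β = (βγ)/√(1+(βγ)²) = 1.1068/√2.22501 = 0.742.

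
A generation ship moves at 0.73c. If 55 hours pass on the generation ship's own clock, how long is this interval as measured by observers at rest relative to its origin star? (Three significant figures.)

γ = 1/√(1 − β²) = 1/√(1 − 0.5329) = 1/√0.4671 = 1/0.683447 = 1.4632.
Time dilation: Δt = γ·Δτ = 1.4632 × 55 = 80.5 hours.

80.5 hours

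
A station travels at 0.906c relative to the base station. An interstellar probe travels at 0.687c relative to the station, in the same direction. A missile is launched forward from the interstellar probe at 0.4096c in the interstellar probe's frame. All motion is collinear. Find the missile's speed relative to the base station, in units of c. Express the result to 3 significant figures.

0.992c

Apply u = (u'+v)/(1+u'v) twice. Missile in the station frame: (0.4096+0.687)/(1+0.4096·0.687) = 1.0966/1.2813952 = 0.85579c.
That velocity, transformed to the rest frame of the base station: (0.85579+0.906)/(1+0.85579·0.906) = 1.76179/1.77534574 = 0.99236c.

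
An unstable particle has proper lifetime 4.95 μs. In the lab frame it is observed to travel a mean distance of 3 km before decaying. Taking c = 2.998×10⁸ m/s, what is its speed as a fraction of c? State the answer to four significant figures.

d = βγcτ ⇒ βγ = d/(cτ) = 3000 m / (1484.01 m) = 2.0215.
β = (βγ)/√(1+(βγ)²) = 2.0215/√5.08646 = 0.8963.

0.8963c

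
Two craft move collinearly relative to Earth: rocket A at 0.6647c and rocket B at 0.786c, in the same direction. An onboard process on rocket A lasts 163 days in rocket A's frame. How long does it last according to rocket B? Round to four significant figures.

Speed of rocket A in rocket B's frame: u = (v_A − v_B)/(1 − v_A v_B/c²) = (0.6647 − 0.786)/(1 − 0.6647×0.786) = −0.1213/0.4775458 = −0.25401; |u| = 0.25401c.
γ for this relative speed: γ = 1/√(1 − 0.0645211) = 1.0339.
Rocket A's interval is proper; time dilation gives Δt_B = γΔτ = 1.0339 × 163 days = 168.5 days.

168.5 days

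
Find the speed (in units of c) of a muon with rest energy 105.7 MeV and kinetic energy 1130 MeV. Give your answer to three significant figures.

K = (γ−1)mc², so γ = 1 + 1130/105.7 = 11.691.
Then v/c = √(1 − γ⁻²) = √(1 − 0.00731639) = √0.99268361 = 0.996.

0.996c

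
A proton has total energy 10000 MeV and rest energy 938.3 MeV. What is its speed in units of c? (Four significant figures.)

Total energy E = γmc² gives γ = 10000/938.3 = 10.658.
Hence β = √(1 − 1/γ²) = √(1 − 0.00880336) = √0.99119664 = 0.9956.

0.9956c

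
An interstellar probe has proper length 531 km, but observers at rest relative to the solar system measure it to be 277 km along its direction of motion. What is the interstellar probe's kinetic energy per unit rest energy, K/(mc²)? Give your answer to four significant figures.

From L = L₀/γ: γ = 531/277 = 1.91697.
Since K = (γ−1)mc², K/(mc²) = 1.91697 − 1 = 0.9170.

0.9170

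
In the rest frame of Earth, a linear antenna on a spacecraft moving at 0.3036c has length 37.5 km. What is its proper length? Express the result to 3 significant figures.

39.4 km

β² = 0.09217296, so γ = 1/√0.90782704 = 1.0495.
Proper length: L₀ = γ·L = 1.0495 × 37.5 = 39.4 km.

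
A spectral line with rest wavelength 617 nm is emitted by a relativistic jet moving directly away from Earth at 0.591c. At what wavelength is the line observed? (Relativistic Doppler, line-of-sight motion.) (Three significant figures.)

1220 nm

Relativistic Doppler for wavelength: λ_obs = λ_src · √((1+β)/(1−β)).
With β = 0.591: factor = √(1.591/0.409) = 1.9723.
λ_obs = 617 × 1.9723 = 1220 nm.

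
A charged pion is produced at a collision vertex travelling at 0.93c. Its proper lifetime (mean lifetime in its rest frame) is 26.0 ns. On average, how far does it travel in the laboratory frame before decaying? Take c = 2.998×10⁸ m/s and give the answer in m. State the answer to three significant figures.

Lorentz factor: γ = (1 − 0.8649)^(−1/2) = 2.7206.
Lab-frame lifetime: Δt = γτ = 2.7206 × 26.0 ns = 70.736 ns.
Distance: d = vΔt = 0.93 × 2.998×10⁸ m/s × 7.0736×10^-8 s = 19.7 m.

19.7 m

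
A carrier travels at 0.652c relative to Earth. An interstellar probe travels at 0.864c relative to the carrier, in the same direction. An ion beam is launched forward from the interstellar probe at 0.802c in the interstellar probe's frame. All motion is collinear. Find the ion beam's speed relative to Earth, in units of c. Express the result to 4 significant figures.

Apply u = (u'+v)/(1+u'v) twice. Ion beam in the carrier frame: (0.802+0.864)/(1+0.802·0.864) = 1.666/1.692928 = 0.98409c.
That velocity, transformed to the rest frame of Earth: (0.98409+0.652)/(1+0.98409·0.652) = 1.63609/1.64162668 = 0.99663c.

0.9966c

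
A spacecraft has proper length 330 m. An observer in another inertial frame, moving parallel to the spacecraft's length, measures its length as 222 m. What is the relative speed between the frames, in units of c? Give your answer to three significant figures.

Length contraction gives γ = L₀/L = 330/222 = 1.4865.
β = √(1 − 1/γ²) = √0.547446 = 0.740.

0.740c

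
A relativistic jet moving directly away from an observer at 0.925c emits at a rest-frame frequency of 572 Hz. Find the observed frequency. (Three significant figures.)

Relativistic Doppler (source moving away): f_obs = f_src · √((1−β)/(1+β)).
With β = 0.925: factor = √(0.075/1.925) = 0.19739.
f_obs = 572 × 0.19739 = 113 Hz.

113 Hz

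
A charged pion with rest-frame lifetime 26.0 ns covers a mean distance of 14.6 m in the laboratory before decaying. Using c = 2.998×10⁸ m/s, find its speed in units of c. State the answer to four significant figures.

Lab distance = (lab lifetime)·v = γτ·βc, so βγ = d/(cτ) = 14.60/(2.998×10⁸ × 2.600×10^-8) = 1.873.
With βγ = 1.873: γ² = 1 + (βγ)² = 4.50813, and β = (βγ)/γ = 1.873/2.12324 = 0.8821.

0.8821c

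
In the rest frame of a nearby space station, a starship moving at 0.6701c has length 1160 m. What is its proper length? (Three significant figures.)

γ = 1/√(1 − β²) = 1/√(1 − 0.44903401) = 1/√0.55096599 = 1/0.742271 = 1.3472.
Proper length: L₀ = γ·L = 1.3472 × 1160 = 1560 m.

1560 m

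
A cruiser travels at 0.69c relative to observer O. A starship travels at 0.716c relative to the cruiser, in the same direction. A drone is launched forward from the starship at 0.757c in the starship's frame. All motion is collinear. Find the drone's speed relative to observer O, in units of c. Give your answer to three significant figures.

0.992c

First combine the drone and starship (S''→S'): u₁ = (0.757 + 0.716)/(1 + 0.757×0.716) = 1.473/1.542012 = 0.95525.
Then combine with the cruiser (S'→S): u = (0.95525 + 0.69)/(1 + 0.95525×0.69) = 1.64525/1.6591225 = 0.99164.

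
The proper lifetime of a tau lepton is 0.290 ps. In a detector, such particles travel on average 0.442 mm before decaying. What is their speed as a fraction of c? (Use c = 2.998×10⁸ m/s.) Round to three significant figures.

0.981c

Lab distance = (lab lifetime)·v = γτ·βc, so βγ = d/(cτ) = 4.420×10^-4/(2.998×10⁸ × 2.900×10^-13) = 5.0838.
With βγ = 5.0838: γ² = 1 + (βγ)² = 26.845, and β = (βγ)/γ = 5.0838/5.18122 = 0.981.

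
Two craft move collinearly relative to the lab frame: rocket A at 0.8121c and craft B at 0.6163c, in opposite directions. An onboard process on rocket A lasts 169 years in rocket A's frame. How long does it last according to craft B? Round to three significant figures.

552 years

Transform rocket A's velocity into craft B's frame: (0.8121 + 0.6163)/(1 + 0.8121·0.6163) = 1.4284/1.50049723, so the relative speed is 0.95195c.
At |u| = 0.95195c, γ = (1 − 0.906209)^(−1/2) = 3.2653.
Rocket A's interval is proper; time dilation gives Δt_B = γΔτ = 3.2653 × 169 years = 552 years.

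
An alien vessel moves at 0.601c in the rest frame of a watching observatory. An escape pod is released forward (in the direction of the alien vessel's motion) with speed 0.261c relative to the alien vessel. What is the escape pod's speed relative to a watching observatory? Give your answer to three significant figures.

0.745c

In units of c, u = (u' + v)/(1 + u'v) with u' = 0.261 and v = 0.601.
Numerator: 0.261 + 0.601 = 0.862. Denominator: 1 + (0.261)(0.601) = 1.156861.
u = 0.862/1.156861 = 0.74512, so the speed is 0.745c.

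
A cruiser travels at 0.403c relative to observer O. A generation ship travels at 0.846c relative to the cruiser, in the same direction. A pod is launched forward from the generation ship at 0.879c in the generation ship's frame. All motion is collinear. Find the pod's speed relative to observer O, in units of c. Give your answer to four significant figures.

0.9954c

Apply u = (u'+v)/(1+u'v) twice. Pod in the cruiser frame: (0.879+0.846)/(1+0.879·0.846) = 1.725/1.743634 = 0.98931c.
That velocity, transformed to the rest frame of observer O: (0.98931+0.403)/(1+0.98931·0.403) = 1.39231/1.39869193 = 0.99544c.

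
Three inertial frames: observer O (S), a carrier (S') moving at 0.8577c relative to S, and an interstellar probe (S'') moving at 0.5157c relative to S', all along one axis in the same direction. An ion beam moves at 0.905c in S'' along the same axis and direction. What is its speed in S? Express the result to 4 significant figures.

0.9976c

First combine the ion beam and interstellar probe (S''→S'): u₁ = (0.905 + 0.5157)/(1 + 0.905×0.5157) = 1.4207/1.4667085 = 0.96863.
Then combine with the carrier (S'→S): u = (0.96863 + 0.8577)/(1 + 0.96863×0.8577) = 1.82633/1.830793951 = 0.99756.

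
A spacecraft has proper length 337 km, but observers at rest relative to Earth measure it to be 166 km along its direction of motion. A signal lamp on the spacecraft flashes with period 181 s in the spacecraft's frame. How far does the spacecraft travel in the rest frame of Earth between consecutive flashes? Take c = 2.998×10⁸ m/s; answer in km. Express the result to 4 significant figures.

γ = L₀/L = 337/166 = 2.03012.
β = √(1 − 1/γ²) = 0.87027. Lab-frame period = γτ = 2.03012×181 s = 367.45 s. Distance = βc × γτ = 0.87027 × 2.998×10⁸ m/s × 367.45 s = 9.5870×10^10 m = 9.587×10^7 km.

9.587×10^7 km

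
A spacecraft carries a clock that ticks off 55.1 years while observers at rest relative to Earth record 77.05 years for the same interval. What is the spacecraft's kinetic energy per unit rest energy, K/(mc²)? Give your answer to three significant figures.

0.398

The time-dilation ratio gives γ = 77.05/55.1 = 1.39837.
Since K = (γ−1)mc², K/(mc²) = 1.39837 − 1 = 0.398.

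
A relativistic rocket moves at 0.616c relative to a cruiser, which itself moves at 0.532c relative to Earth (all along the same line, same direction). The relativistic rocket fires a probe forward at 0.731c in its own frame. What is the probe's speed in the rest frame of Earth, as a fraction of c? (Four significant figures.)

Compose velocities in two stages. Stage 1 (into S'): u₁ = (0.731+0.616)/(1+0.731×0.616) = 0.92878.
Stage 2 (into S): u = (0.92878+0.532)/(1+0.92878×0.532) = 0.97769, so the speed is 0.9777c.

0.9777c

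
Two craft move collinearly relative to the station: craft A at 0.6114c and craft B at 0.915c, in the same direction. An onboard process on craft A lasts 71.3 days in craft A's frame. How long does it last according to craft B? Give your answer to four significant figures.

98.39 days

The velocity of craft A relative to craft B is (0.6114 − 0.915)c / (1 − 0.6114×0.915) = −0.68911c; relative speed 0.68911c.
At |u| = 0.68911c, γ = (1 − 0.474873)^(−1/2) = 1.38.
The clock on craft A records proper time, so craft B measures Δt = γΔτ = 1.38 × 71.3 = 98.39 days.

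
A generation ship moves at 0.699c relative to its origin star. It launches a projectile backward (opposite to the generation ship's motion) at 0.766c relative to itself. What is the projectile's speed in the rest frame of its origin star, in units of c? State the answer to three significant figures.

0.144c

In units of c, u = (u' + v)/(1 + u'v) with u' = −0.766 and v = 0.699.
Numerator: −0.766 + 0.699 = −0.067. Denominator: 1 + (−0.766)(0.699) = 0.464566.
u = −0.067/0.464566 = −0.14422, so the speed is 0.144c.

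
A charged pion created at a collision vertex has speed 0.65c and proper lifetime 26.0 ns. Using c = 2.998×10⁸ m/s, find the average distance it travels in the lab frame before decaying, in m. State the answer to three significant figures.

6.67 m

γ = 1/√(1 − β²) = 1/√(1 − 0.4225) = 1/√0.5775 = 1/0.759934 = 1.3159.
Lab-frame lifetime: Δt = γτ = 1.3159 × 26.0 ns = 34.213 ns.
Distance: d = vΔt = 0.65 × 2.998×10⁸ m/s × 3.4213×10^-8 s = 6.67 m.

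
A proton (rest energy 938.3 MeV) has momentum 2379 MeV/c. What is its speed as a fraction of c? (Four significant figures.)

0.9303c

βγ = pc/(mc²) = 2379/938.3 = 2.5354.
Since γ² = 1 + (βγ)² = 7.42825, γ = √7.42825 = 2.72548, and β = (βγ)/γ = 2.5354/2.72548 = 0.9303.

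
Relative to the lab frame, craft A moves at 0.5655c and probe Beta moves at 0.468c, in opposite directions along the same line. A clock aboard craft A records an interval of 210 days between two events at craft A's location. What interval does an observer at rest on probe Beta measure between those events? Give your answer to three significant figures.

364 days

The velocity of craft A relative to probe Beta is (0.5655 + 0.468)c / (1 + 0.5655×0.468) = 0.81722c; relative speed 0.81722c.
At |u| = 0.81722c, γ = (1 − 0.667849)^(−1/2) = 1.7351.
Craft A's interval is proper; time dilation gives Δt_B = γΔτ = 1.7351 × 210 days = 364 days.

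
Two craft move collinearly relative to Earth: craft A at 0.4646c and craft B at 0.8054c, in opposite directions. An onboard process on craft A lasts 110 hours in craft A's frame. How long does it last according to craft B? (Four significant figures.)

288.0 hours

Transform craft A's velocity into craft B's frame: (0.4646 + 0.8054)/(1 + 0.4646·0.8054) = 1.27/1.37418884, so the relative speed is 0.92418c.
γ for this relative speed: γ = 1/√(1 − 0.854109) = 2.6181.
The clock on craft A records proper time, so craft B measures Δt = γΔτ = 2.6181 × 110 = 288.0 hours.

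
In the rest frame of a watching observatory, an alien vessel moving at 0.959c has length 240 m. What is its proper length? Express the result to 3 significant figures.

847 m

Lorentz factor: γ = (1 − 0.919681)^(−1/2) = 3.5285.
Proper length: L₀ = γ·L = 3.5285 × 240 = 847 m.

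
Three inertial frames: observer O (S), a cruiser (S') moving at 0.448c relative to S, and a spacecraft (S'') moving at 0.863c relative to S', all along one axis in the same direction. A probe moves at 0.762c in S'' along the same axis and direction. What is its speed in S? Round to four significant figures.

Compose velocities in two stages. Stage 1 (into S'): u₁ = (0.762+0.863)/(1+0.762×0.863) = 0.98033.
Stage 2 (into S): u = (0.98033+0.448)/(1+0.98033×0.448) = 0.99246, so the speed is 0.9925c.

0.9925c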